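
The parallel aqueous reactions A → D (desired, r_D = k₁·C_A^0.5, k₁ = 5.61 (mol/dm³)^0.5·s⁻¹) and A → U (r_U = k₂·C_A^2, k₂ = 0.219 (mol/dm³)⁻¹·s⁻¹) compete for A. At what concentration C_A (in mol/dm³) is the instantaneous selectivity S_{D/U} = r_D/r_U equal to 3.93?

S_{D/U} = (k₁/k₂)·C_A^-1.5 ⇒ C_A = (S·k₂/k₁)^(1/(-1.5)).
= (3.93×0.219/5.61)^(-0.6667) = (0.1534)^(-0.6667) = 3.49 mol/dm³.

3.49 mol/dm³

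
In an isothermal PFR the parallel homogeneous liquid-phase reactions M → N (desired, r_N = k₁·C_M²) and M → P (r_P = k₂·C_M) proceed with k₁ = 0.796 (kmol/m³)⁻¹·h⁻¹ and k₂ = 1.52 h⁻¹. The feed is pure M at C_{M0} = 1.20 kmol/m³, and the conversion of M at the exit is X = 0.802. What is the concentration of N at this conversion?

0.255 kmol/m³

C_M = C_{M0}(1−X) = 0.2376 kmol/m³.
Along a PFR/batch, dC_P/dC_M = −r_P/(r_N+r_P) = −k₂/(k₂+k₁·C_M).
Integrating from C_{M0} to C_M: C_P = (1.52/0.796)·ln[(1.52+0.796·1.20)/(1.52+0.796·0.238)] = 1.910·ln(2.475/1.709) = 0.7072 kmol/m³.
Then C_N = (C_{M0}−C_M) − C_P = 0.9624 − 0.7072 = 0.2552 kmol/m³.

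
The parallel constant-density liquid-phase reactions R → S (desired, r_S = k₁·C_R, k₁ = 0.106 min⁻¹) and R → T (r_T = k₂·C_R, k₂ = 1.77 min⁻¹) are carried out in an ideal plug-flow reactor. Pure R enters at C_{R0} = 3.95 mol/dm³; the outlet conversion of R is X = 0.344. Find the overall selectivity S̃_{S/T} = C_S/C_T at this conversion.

0.0599

C_R = C_{R0}(1−X) = 2.591 mol/dm³.
Both paths are first order in R, so the instantaneous fraction to S is constant: dC_S/d(−C_R) = k₁/(k₁+k₂) = 0.05650.
C_S = 0.05650·(C_{R0}−C_R) = 0.05650×1.359 = 0.0768 mol/dm³.
C_T = (C_{R0}−C_R)−C_S = 1.282 mol/dm³; S̃_{S/T} = 0.07678/1.282 = 0.0599.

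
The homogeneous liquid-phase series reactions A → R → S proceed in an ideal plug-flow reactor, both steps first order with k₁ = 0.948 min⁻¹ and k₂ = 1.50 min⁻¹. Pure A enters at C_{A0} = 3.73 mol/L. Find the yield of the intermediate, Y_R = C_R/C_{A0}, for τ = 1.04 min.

0.280

Solving the coupled first-order balances gives C_R(τ) = [k₁/(k₂−k₁)]·C_{A0}·(e^(−k₁τ) − e^(−k₂τ)).
e^(−k₁τ) = e^(−0.948×1.04) = e^(−0.9859) = 0.3731; e^(−k₂τ) = e^(−1.560) = 0.2101.
C_R = 0.948×3.73/(1.50−0.948) × (0.3731−0.2101) = 6.406×0.1630 = 1.044 mol/L.
Y_R = C_R/C_{A0} = 1.044/3.73 = 0.280.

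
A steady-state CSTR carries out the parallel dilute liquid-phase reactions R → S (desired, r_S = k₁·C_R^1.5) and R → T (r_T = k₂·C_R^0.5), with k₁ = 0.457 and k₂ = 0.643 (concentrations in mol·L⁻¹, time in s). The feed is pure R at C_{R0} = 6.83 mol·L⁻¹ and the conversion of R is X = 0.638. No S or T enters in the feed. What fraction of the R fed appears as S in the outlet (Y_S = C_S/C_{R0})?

0.407

Exit C_R = C_{R0}(1−X) = 6.83×0.362 = 2.472 mol·L⁻¹.
Rates in a CSTR are evaluated at the outlet concentration: r_S = 0.457×2.472^1.5 = 1.777, r_T = 0.643×2.472^0.5 = 1.011.
Fraction of consumed R going to S: r_S/(r_S+r_T) = 0.6373.
C_S = 0.6373·C_{R0}·X = 0.6373×6.83×0.638 = 2.78 mol·L⁻¹; Y_S = C_S/C_{R0} = 0.407.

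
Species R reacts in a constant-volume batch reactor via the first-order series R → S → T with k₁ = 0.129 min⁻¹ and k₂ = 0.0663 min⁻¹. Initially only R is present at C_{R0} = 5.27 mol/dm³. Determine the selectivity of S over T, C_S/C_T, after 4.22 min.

For first-order series with pure R initially, C_S(t) = k₁C_{R0}/(k₂−k₁)·(e^(−k₁t) − e^(−k₂t)).
e^(−k₁t) = e^(−0.129×4.22) = e^(−0.5444) = 0.5802; e^(−k₂t) = e^(−0.2798) = 0.7559.
C_S = 0.129×5.27/(0.0663−0.129) × (0.5802−0.7559) = (-10.84)×(-0.1757) = 1.906 mol/dm³.
C_R = C_{R0}e^(−k₁t) = 3.058 mol/dm³, so C_T = C_{R0}−C_R−C_S = 0.3068 mol/dm³; C_S/C_T = 6.21.

6.21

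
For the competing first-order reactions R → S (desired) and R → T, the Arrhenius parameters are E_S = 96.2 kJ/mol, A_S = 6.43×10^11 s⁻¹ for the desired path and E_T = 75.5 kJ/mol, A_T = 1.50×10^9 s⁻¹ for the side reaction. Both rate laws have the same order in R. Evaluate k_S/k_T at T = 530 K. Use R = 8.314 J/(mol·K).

3.91

Since both paths have the same order in R, the concentration cancels and S_{S/T} = k_S/k_T = (A_S/A_T)·exp[(E_T−E_S)/(RT)].
(E_T−E_S)/(RT) = (75.5−96.2)×10³/(8.314×530) = -20700/4406 = -4.698.
k_S/k_T = (6.43×10^11/1.50×10^9)·exp(-4.698) = 428.7 × 0.009116 = 3.91.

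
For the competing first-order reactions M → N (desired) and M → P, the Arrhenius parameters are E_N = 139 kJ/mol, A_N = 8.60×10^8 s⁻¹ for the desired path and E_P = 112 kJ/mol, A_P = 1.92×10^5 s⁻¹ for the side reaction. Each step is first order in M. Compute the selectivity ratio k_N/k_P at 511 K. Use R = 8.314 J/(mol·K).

7.78

With equal orders, S_{N/P} = k_N/k_P = (A_N/A_P)·exp[(E_P−E_N)/(RT)].
(E_P−E_N)/(RT) = (112−139)×10³/(8.314×511) = -27000/4248 = -6.355.
k_N/k_P = (8.60×10^8/1.92×10^5)·exp(-6.355) = 4479 × 0.001738 = 7.78.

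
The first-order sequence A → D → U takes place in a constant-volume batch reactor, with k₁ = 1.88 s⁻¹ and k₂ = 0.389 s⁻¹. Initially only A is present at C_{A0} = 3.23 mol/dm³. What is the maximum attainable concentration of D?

For a first-order series the maximum intermediate yield is C_{D,max}/C_{A0} = (k₁/k₂)^[k₂/(k₂−k₁)].
= (1.88/0.389)^(0.389/(0.389−1.88)) = (4.833)^(-0.2609) = 0.6630.
C_{D,max} = 0.6630×3.23 = 2.14 mol/dm³.

2.14 mol/dm³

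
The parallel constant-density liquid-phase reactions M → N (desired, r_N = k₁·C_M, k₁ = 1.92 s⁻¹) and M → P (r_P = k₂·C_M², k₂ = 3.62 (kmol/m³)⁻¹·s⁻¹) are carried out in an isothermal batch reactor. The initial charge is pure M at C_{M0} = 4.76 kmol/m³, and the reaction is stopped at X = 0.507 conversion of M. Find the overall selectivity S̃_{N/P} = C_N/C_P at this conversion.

0.155

C_M = C_{M0}(1−X) = 2.347 kmol/m³.
Along a PFR/batch, dC_N/dC_M = −r_N/(r_N+r_P) = −k₁/(k₁+k₂·C_M).
Integrating from C_{M0} to C_M: C_N = (1.92/3.62)·ln[(1.92+3.62·4.76)/(1.92+3.62·2.35)] = 0.5304·ln(19.15/10.41) = 0.3231 kmol/m³.
C_P = (C_{M0}−C_M)−C_N = 2.090 kmol/m³; S̃_{N/P} = 0.3231/2.090 = 0.155.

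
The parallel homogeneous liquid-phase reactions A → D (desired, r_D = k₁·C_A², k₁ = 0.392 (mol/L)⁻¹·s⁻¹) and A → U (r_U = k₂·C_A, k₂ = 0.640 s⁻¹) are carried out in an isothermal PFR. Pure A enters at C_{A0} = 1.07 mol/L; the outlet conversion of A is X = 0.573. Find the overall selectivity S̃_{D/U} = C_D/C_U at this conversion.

0.460

C_A = C_{A0}(1−X) = 0.4569 mol/L.
Along a PFR/batch, dC_U/dC_A = −r_U/(r_D+r_U) = −k₂/(k₂+k₁·C_A).
Integrating from C_{A0} to C_A: C_U = (0.640/0.392)·ln[(0.640+0.392·1.07)/(0.640+0.392·0.457)] = 1.633·ln(1.059/0.8191) = 0.4201 mol/L.
Then C_D = (C_{A0}−C_A) − C_U = 0.6131 − 0.4201 = 0.1930 mol/L.
S̃_{D/U} = C_D/C_U = 0.1930/0.4201 = 0.460.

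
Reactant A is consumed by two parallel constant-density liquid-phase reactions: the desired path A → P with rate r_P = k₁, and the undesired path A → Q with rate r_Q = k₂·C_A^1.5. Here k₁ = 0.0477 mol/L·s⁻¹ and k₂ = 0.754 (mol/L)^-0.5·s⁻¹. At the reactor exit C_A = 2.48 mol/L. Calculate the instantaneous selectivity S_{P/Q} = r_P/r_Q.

S_{P/Q} = r_P/r_Q = (k₁)/(k₂·C_A^1.5) = (k₁/k₂)·C_A^-1.5.
= (0.0477) / (0.754×2.480^1.5) = 0.04770/2.945 = 0.0162.

0.0162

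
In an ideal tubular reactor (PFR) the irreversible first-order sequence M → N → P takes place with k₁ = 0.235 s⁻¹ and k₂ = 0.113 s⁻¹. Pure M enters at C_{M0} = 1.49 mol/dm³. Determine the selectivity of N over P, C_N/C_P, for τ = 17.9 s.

0.298

Solving the coupled first-order balances gives C_N(τ) = [k₁/(k₂−k₁)]·C_{M0}·(e^(−k₁τ) − e^(−k₂τ)).
e^(−k₁τ) = e^(−0.235×17.9) = e^(−4.206) = 0.01490; e^(−k₂τ) = e^(−2.023) = 0.1323.
C_N = 0.235×1.49/(0.113−0.235) × (0.01490−0.1323) = (-2.870)×(-0.1174) = 0.3369 mol/dm³.
C_M = C_{M0}e^(−k₁τ) = 0.02220 mol/dm³, so C_P = C_{M0}−C_M−C_N = 1.131 mol/dm³; C_N/C_P = 0.298.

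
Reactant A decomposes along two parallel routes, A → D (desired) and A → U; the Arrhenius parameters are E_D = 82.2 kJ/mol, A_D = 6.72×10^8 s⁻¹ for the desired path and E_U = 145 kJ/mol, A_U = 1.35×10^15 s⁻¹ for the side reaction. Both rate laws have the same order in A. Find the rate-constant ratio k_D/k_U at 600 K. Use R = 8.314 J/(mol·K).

0.146

k_D/k_U = (A_D/A_U)·exp[−(E_D−E_U)/(RT)] = (A_D/A_U)·exp[(E_U−E_D)/(RT)].
(E_U−E_D)/(RT) = (145−82.2)×10³/(8.314×600) = 62800/4988 = 12.59.
k_D/k_U = (6.72×10^8/1.35×10^15)·exp(12.59) = 4.978×10^-7 × 2.934×10^5 = 0.146.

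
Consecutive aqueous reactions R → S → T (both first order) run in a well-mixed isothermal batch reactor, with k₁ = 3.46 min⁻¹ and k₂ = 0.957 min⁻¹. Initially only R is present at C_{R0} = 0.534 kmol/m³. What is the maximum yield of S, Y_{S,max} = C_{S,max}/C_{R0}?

At the optimum, C_{S,max}/C_{R0} = (k₁/k₂)^[k₂/(k₂−k₁)].
= (3.46/0.957)^(0.957/(0.957−3.46)) = (3.615)^(-0.3823) = 0.6118.

0.612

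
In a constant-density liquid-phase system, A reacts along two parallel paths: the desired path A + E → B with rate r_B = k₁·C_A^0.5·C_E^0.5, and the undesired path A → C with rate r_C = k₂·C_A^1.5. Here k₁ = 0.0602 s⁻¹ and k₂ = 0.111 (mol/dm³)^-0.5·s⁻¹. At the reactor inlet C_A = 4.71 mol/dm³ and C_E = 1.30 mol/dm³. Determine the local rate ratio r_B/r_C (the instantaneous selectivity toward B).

0.131

S_{B/C} = r_B/r_C = (k₁·C_A^0.5·C_E^0.5)/(k₂·C_A^1.5) = (k₁/k₂)·C_A⁻¹·C_E^0.5.
= (0.0602×4.710^0.5×1.300^0.5) / (0.111×4.710^1.5) = 0.1490/1.135 = 0.131.
The undesired path is higher order in A, so low C_A (CSTR or dilute feed) favours B.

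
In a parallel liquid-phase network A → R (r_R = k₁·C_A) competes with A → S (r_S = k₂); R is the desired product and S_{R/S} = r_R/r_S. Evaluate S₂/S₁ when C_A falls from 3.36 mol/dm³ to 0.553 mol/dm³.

0.165

S_{R/S} = (k₁/k₂)·C_A, so S₂/S₁ = (C_{A,2}/C_{A,1}).
= 0.553/3.36 = 0.165.
Selectivity toward R falls as C_A falls — high-concentration operation is favoured.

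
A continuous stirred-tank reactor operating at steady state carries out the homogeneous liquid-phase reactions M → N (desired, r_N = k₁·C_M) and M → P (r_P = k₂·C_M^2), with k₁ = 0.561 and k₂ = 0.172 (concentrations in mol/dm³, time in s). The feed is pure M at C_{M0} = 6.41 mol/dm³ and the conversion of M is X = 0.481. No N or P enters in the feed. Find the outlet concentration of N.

Exit C_M = C_{M0}(1−X) = 6.41×0.519 = 3.327 mol/dm³.
In a CSTR the entire volume is at exit conditions, so r_N = 0.561×3.327 = 1.866 and r_P = 0.172×3.327^2 = 1.904.
Fraction of consumed M going to N: r_N/(r_N+r_P) = 0.4951.
C_N = 0.4951·C_{M0}·X = 0.4951×6.41×0.481 = 1.53 mol/dm³.

1.53 mol/dm³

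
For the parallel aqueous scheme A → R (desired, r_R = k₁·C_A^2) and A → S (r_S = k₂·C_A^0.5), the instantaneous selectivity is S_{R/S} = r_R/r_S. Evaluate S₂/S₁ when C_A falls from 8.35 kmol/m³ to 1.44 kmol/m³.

0.0716

S_{R/S} = (k₁/k₂)·C_A^1.5, so S₂/S₁ = (C_{A,2}/C_{A,1})^1.5.
= (1.44/8.35)^1.5 = (0.1725)^1.5 = 0.0716.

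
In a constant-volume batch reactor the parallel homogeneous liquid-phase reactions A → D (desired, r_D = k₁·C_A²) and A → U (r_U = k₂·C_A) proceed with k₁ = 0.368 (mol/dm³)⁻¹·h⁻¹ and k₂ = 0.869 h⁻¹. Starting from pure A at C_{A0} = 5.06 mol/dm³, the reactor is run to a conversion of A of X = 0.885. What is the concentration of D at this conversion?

C_A = C_{A0}(1−X) = 0.5819 mol/dm³.
Along a PFR/batch, dC_U/dC_A = −r_U/(r_D+r_U) = −k₂/(k₂+k₁·C_A).
Integrating from C_{A0} to C_A: C_U = (0.869/0.368)·ln[(0.869+0.368·5.06)/(0.869+0.368·0.582)] = 2.361·ln(2.731/1.083) = 2.184 mol/dm³.
Then C_D = (C_{A0}−C_A) − C_U = 4.478 − 2.184 = 2.294 mol/dm³.

2.29 mol/dm³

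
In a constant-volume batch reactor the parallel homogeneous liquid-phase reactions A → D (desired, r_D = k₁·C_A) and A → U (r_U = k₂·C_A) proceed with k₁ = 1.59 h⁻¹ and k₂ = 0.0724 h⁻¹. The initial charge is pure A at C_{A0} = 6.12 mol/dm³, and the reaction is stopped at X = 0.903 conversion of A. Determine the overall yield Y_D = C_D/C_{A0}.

0.864

C_A = C_{A0}(1−X) = 0.5936 mol/dm³.
Both paths are first order in A, so the instantaneous fraction to D is constant: dC_D/d(−C_A) = k₁/(k₁+k₂) = 0.9564.
C_D = 0.9564·(C_{A0}−C_A) = 0.9564×5.526 = 5.29 mol/dm³.
Y_D = C_D/C_{A0} = 5.286/6.12 = 0.864.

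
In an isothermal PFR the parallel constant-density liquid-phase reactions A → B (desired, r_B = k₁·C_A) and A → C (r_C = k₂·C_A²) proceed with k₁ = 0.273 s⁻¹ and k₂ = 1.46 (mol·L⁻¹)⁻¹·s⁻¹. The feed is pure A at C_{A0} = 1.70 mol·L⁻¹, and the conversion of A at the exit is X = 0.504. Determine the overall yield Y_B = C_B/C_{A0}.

0.0666

C_A = C_{A0}(1−X) = 0.8432 mol·L⁻¹.
Along a PFR/batch, dC_B/dC_A = −r_B/(r_B+r_C) = −k₁/(k₁+k₂·C_A).
Integrating from C_{A0} to C_A: C_B = (0.273/1.46)·ln[(0.273+1.46·1.70)/(0.273+1.46·0.843)] = 0.1870·ln(2.755/1.504) = 0.1132 mol·L⁻¹.
Y_B = C_B/C_{A0} = 0.1132/1.70 = 0.0666.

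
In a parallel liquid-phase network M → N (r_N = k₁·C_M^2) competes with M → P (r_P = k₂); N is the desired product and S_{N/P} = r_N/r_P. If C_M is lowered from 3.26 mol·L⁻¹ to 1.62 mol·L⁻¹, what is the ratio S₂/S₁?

S_{N/P} = (k₁/k₂)·C_M^2, so S₂/S₁ = (C_{M,2}/C_{M,1})^2.
= (1.62/3.26)^2 = (0.4969)^2 = 0.247.
Selectivity toward N falls as C_M falls — high-concentration operation is favoured.

0.247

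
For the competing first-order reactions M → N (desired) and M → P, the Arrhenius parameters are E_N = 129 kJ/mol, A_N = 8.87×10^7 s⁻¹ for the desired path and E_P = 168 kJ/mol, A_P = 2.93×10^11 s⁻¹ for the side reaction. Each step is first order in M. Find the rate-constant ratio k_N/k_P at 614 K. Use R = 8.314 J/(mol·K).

With equal orders, S_{N/P} = k_N/k_P = (A_N/A_P)·exp[(E_P−E_N)/(RT)].
(E_P−E_N)/(RT) = (168−129)×10³/(8.314×614) = 39000/5105 = 7.640.
k_N/k_P = (8.87×10^7/2.93×10^11)·exp(7.640) = 3.027×10^-4 × 2079 = 0.630.

0.630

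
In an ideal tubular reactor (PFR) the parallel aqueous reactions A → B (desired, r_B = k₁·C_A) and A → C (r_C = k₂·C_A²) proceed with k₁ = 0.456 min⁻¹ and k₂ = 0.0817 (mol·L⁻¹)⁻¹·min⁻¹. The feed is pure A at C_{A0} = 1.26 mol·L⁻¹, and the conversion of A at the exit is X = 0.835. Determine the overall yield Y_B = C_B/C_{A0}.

C_A = C_{A0}(1−X) = 0.2079 mol·L⁻¹.
Along a PFR/batch, dC_B/dC_A = −r_B/(r_B+r_C) = −k₁/(k₁+k₂·C_A).
Integrating from C_{A0} to C_A: C_B = (0.456/0.0817)·ln[(0.456+0.0817·1.26)/(0.456+0.0817·0.208)] = 5.581·ln(0.5589/0.4730) = 0.9320 mol·L⁻¹.
Y_B = C_B/C_{A0} = 0.9320/1.26 = 0.740.

0.740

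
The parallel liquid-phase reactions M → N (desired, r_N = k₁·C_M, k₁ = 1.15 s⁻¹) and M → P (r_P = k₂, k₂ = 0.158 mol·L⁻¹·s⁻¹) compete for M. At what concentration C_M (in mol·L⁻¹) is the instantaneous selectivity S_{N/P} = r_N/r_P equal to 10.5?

S_{N/P} = (k₁/k₂)·C_M ⇒ C_M = S·k₂/k₁.
= 10.5×0.158/1.15 = 1.44 mol·L⁻¹.

1.44 mol·L⁻¹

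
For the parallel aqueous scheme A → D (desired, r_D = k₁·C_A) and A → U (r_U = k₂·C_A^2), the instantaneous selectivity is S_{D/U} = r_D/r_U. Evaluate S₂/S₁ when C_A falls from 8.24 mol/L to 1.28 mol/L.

6.44

S_{D/U} = (k₁/k₂)·C_A⁻¹, so S₂/S₁ = (C_{A,2}/C_{A,1})⁻¹.
= 8.24/1.28 = 6.44.
Selectivity toward D rises as C_A falls — low-concentration operation is favoured.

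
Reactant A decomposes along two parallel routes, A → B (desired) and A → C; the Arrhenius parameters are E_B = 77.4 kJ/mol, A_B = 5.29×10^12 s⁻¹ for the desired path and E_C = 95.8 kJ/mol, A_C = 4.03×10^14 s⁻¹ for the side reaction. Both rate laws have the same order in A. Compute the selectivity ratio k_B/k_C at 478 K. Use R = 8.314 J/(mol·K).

Since both paths have the same order in A, the concentration cancels and S_{B/C} = k_B/k_C = (A_B/A_C)·exp[(E_C−E_B)/(RT)].
(E_C−E_B)/(RT) = (95.8−77.4)×10³/(8.314×478) = 18400/3974 = 4.630.
k_B/k_C = (5.29×10^12/4.03×10^14)·exp(4.630) = 0.01313 × 102.5 = 1.35.
Since E_B < E_C, lowering the temperature improves selectivity toward B.

1.35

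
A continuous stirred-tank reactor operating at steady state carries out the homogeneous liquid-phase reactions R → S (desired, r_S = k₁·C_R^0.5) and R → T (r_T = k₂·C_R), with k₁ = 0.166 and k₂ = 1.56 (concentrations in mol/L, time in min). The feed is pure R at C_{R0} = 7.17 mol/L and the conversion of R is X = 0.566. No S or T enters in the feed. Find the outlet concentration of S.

Exit C_R = C_{R0}(1−X) = 7.17×0.434 = 3.112 mol/L.
In a CSTR the entire volume is at exit conditions, so r_S = 0.166×3.112^0.5 = 0.2928 and r_T = 1.56×3.112 = 4.854.
Fraction of consumed R going to S: r_S/(r_S+r_T) = 0.05689.
C_S = 0.05689·C_{R0}·X = 0.05689×7.17×0.566 = 0.231 mol/L.

0.231 mol/L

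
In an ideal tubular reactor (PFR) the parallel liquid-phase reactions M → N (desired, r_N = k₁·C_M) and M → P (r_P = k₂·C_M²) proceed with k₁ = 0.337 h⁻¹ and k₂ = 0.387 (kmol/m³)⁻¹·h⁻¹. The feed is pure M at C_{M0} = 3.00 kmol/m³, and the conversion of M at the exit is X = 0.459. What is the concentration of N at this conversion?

0.383 kmol/m³

C_M = C_{M0}(1−X) = 1.623 kmol/m³.
Along a PFR/batch, dC_N/dC_M = −r_N/(r_N+r_P) = −k₁/(k₁+k₂·C_M).
Integrating from C_{M0} to C_M: C_N = (0.337/0.387)·ln[(0.337+0.387·3.00)/(0.337+0.387·1.62)] = 0.8708·ln(1.498/0.9651) = 0.3829 kmol/m³.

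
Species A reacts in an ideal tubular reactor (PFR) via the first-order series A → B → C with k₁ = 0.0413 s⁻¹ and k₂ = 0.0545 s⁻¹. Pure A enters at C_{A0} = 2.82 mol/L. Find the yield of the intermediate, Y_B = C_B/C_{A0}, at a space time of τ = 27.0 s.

0.308

The intermediate concentration in a first-order A→B→C sequence is C_B = k₁C_{A0}(e^(−k₁τ) − e^(−k₂τ))/(k₂−k₁).
e^(−k₁τ) = e^(−0.0413×27.0) = e^(−1.115) = 0.3279; e^(−k₂τ) = e^(−1.472) = 0.2296.
C_B = 0.0413×2.82/(0.0545−0.0413) × (0.3279−0.2296) = 8.823×0.09830 = 0.8673 mol/L.
Y_B = C_B/C_{A0} = 0.8673/2.82 = 0.308.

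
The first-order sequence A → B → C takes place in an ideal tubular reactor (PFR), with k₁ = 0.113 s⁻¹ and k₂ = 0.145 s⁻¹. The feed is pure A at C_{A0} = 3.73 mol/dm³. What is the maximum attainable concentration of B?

For a first-order series the maximum intermediate yield is C_{B,max}/C_{A0} = (k₁/k₂)^[k₂/(k₂−k₁)].
= (0.113/0.145)^(0.145/(0.145−0.113)) = (0.7793)^(4.531) = 0.3231.
C_{B,max} = 0.3231×3.73 = 1.21 mol/dm³.

1.21 mol/dm³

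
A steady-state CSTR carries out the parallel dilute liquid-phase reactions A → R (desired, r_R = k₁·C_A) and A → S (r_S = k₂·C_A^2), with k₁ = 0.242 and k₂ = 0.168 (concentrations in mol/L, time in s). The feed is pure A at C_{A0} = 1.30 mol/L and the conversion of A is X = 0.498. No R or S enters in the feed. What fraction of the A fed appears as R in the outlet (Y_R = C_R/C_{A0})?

0.343

Exit C_A = C_{A0}(1−X) = 1.30×0.502 = 0.6526 mol/L.
In a CSTR the entire volume is at exit conditions, so r_R = 0.242×0.6526 = 0.1579 and r_S = 0.168×0.6526^2 = 0.07155.
Fraction of consumed A going to R: r_R/(r_R+r_S) = 0.6882.
C_R = 0.6882·C_{A0}·X = 0.6882×1.30×0.498 = 0.446 mol/L; Y_R = C_R/C_{A0} = 0.343.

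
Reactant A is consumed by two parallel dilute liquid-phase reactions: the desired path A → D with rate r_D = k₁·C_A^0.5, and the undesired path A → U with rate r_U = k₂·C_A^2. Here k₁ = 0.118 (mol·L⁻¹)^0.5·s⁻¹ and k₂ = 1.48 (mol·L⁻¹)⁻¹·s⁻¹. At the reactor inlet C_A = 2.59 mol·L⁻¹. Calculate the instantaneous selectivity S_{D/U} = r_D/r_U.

0.0191

S_{D/U} = r_D/r_U = (k₁·C_A^0.5)/(k₂·C_A^2) = (k₁/k₂)·C_A^-1.5.
= (0.118×2.590^0.5) / (1.48×2.590^2) = 0.1899/9.928 = 0.0191.
The undesired path is higher order in A, so low C_A (CSTR or dilute feed) favours D.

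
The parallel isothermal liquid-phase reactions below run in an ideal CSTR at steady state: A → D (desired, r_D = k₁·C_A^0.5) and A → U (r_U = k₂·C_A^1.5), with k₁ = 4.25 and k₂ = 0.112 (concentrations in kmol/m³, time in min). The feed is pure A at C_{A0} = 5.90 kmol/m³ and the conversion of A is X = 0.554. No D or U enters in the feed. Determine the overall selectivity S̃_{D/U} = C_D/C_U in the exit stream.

Exit C_A = C_{A0}(1−X) = 5.90×0.446 = 2.631 kmol/m³.
A CSTR operates uniformly at the exit composition, giving r_D = 6.894 and r_U = 0.4781 (each k·C_A^n at C_A = 2.631).
Overall selectivity = C_D/C_U = r_Dτ/(r_Uτ) = r_D/r_U = 14.4.

14.4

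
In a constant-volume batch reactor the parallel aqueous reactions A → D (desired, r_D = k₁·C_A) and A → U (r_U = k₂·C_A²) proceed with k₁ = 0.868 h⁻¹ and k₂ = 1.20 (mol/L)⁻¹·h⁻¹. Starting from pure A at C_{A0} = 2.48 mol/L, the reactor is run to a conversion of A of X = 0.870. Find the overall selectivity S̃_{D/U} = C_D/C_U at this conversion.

0.601

C_A = C_{A0}(1−X) = 0.3224 mol/L.
Along a PFR/batch, dC_D/dC_A = −r_D/(r_D+r_U) = −k₁/(k₁+k₂·C_A).
Integrating from C_{A0} to C_A: C_D = (0.868/1.20)·ln[(0.868+1.20·2.48)/(0.868+1.20·0.322)] = 0.7233·ln(3.844/1.255) = 0.8098 mol/L.
C_U = (C_{A0}−C_A)−C_D = 1.348 mol/L; S̃_{D/U} = 0.8098/1.348 = 0.601.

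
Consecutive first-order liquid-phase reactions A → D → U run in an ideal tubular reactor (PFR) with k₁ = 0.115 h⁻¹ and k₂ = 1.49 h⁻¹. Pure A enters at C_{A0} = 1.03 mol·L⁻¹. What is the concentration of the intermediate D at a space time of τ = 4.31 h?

0.0523 mol·L⁻¹

The intermediate concentration in a first-order A→B→C sequence is C_D = k₁C_{A0}(e^(−k₁τ) − e^(−k₂τ))/(k₂−k₁).
e^(−k₁τ) = e^(−0.115×4.31) = e^(−0.4956) = 0.6092; e^(−k₂τ) = e^(−6.422) = 0.001626.
C_D = 0.115×1.03/(1.49−0.115) × (0.6092−0.001626) = 0.08615×0.6075 = 0.05234 mol·L⁻¹.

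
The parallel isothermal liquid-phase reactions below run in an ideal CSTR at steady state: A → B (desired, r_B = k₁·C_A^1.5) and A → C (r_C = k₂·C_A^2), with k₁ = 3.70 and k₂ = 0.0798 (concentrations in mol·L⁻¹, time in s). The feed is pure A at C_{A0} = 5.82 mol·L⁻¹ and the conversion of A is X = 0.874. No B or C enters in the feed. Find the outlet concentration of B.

4.99 mol·L⁻¹

Exit C_A = C_{A0}(1−X) = 5.82×0.126 = 0.7333 mol·L⁻¹.
Rates in a CSTR are evaluated at the outlet concentration: r_B = 3.70×0.7333^1.5 = 2.323, r_C = 0.0798×0.7333^2 = 0.04291.
Fraction of consumed A going to B: r_B/(r_B+r_C) = 0.9819.
C_B = 0.9819·C_{A0}·X = 0.9819×5.82×0.874 = 4.99 mol·L⁻¹.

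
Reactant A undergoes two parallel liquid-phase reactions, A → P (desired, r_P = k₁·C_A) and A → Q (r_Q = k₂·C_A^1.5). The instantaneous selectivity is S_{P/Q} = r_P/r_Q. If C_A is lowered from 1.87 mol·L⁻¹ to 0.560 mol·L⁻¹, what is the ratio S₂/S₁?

1.83

S_{P/Q} = (k₁/k₂)·C_A^-0.5, so S₂/S₁ = (C_{A,2}/C_{A,1})^-0.5.
= (0.560/1.87)^(-0.5) = (0.2995)^(-0.5) = 1.83.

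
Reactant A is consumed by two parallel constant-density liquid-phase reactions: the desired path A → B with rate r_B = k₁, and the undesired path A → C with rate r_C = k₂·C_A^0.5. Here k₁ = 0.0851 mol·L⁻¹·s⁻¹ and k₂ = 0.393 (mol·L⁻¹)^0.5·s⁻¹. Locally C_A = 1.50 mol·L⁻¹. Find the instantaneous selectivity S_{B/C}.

S_{B/C} = r_B/r_C = (k₁)/(k₂·C_A^0.5) = (k₁/k₂)·C_A^-0.5.
= (0.0851) / (0.393×1.500^0.5) = 0.08510/0.4813 = 0.177.

0.177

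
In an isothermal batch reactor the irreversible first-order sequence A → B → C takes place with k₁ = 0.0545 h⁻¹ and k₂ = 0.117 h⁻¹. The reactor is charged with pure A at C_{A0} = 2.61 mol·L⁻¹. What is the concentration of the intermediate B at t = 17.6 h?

For first-order series with pure A initially, C_B(t) = k₁C_{A0}/(k₂−k₁)·(e^(−k₁t) − e^(−k₂t)).
e^(−k₁t) = e^(−0.0545×17.6) = e^(−0.9592) = 0.3832; e^(−k₂t) = e^(−2.059) = 0.1276.
C_B = 0.0545×2.61/(0.117−0.0545) × (0.3832−0.1276) = 2.276×0.2556 = 0.5818 mol·L⁻¹.

0.582 mol·L⁻¹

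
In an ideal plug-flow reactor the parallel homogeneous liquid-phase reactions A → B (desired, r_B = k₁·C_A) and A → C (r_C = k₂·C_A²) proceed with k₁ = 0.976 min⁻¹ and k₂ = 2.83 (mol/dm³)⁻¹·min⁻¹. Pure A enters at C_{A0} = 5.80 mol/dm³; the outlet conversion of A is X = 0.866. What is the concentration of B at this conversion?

0.586 mol/dm³

C_A = C_{A0}(1−X) = 0.7772 mol/dm³.
Along a PFR/batch, dC_B/dC_A = −r_B/(r_B+r_C) = −k₁/(k₁+k₂·C_A).
Integrating from C_{A0} to C_A: C_B = (0.976/2.83)·ln[(0.976+2.83·5.80)/(0.976+2.83·0.777)] = 0.3449·ln(17.39/3.175) = 0.5864 mol/dm³.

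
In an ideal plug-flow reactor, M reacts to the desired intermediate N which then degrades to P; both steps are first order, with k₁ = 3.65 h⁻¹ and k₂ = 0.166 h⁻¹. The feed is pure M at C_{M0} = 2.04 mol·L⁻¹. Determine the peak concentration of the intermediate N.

At the optimum, C_{N,max}/C_{M0} = (k₁/k₂)^[k₂/(k₂−k₁)].
= (3.65/0.166)^(0.166/(0.166−3.65)) = (21.99)^(-0.04765) = 0.8631.
C_{N,max} = 0.8631×2.04 = 1.76 mol·L⁻¹.

1.76 mol·L⁻¹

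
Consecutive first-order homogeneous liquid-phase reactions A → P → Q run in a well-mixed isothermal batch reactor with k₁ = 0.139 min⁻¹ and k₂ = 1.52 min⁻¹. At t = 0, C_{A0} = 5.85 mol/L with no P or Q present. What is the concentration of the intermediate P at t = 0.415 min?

0.242 mol/L

For first-order series with pure A initially, C_P(t) = k₁C_{A0}/(k₂−k₁)·(e^(−k₁t) − e^(−k₂t)).
e^(−k₁t) = e^(−0.139×0.415) = e^(−0.05769) = 0.9439; e^(−k₂t) = e^(−0.6308) = 0.5322.
C_P = 0.139×5.85/(1.52−0.139) × (0.9439−0.5322) = 0.5888×0.4118 = 0.2425 mol/L.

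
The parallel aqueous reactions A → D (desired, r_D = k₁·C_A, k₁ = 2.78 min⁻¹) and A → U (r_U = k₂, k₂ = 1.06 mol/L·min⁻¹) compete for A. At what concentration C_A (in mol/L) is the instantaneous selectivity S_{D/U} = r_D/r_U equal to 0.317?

0.121 mol/L

S_{D/U} = (k₁/k₂)·C_A ⇒ C_A = S·k₂/k₁.
= 0.317×1.06/2.78 = 0.121 mol/L.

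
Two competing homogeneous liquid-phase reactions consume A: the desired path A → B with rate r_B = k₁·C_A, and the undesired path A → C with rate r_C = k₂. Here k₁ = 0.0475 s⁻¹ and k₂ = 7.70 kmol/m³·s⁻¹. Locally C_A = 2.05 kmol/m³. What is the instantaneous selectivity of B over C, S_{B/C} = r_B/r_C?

S_{B/C} = r_B/r_C = (k₁·C_A)/(k₂) = (k₁/k₂)·C_A.
= (0.0475×2.050) / (7.70) = 0.09737/7.700 = 0.0126.

0.0126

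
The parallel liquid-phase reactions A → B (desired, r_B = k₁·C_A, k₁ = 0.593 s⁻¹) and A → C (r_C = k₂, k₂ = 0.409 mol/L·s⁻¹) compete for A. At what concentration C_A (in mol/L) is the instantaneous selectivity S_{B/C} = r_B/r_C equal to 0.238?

0.164 mol/L

S_{B/C} = (k₁/k₂)·C_A ⇒ C_A = S·k₂/k₁.
= 0.238×0.409/0.593 = 0.164 mol/L.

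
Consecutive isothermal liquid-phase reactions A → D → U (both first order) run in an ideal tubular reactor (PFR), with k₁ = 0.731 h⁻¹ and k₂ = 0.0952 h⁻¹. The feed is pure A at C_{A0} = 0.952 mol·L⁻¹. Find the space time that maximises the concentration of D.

Setting dC_D/dτ = 0 gives τ_opt = ln(k₂/k₁)/(k₂−k₁).
= ln(0.0952/0.731)/(0.0952−0.731) = ln(0.1302)/-0.6358 = -2.038/-0.6358 = 3.21 h.

3.21 h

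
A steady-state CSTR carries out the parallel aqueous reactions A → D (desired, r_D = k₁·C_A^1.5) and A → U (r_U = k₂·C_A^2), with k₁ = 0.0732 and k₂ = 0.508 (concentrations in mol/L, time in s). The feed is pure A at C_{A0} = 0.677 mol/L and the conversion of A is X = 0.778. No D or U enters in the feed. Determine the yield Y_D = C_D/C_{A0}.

Exit C_A = C_{A0}(1−X) = 0.677×0.222 = 0.1503 mol/L.
A CSTR operates uniformly at the exit composition, giving r_D = 0.004265 and r_U = 0.01147 (each k·C_A^n at C_A = 0.1503).
Fraction of consumed A going to D: r_D/(r_D+r_U) = 0.2710.
C_D = 0.2710·C_{A0}·X = 0.2710×0.677×0.778 = 0.143 mol/L; Y_D = C_D/C_{A0} = 0.211.

0.211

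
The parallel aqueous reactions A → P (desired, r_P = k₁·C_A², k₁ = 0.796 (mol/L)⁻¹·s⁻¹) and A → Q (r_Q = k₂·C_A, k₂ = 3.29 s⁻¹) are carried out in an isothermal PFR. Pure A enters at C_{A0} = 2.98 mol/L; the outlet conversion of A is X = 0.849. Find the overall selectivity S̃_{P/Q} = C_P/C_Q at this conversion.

C_A = C_{A0}(1−X) = 0.4500 mol/L.
Along a PFR/batch, dC_Q/dC_A = −r_Q/(r_P+r_Q) = −k₂/(k₂+k₁·C_A).
Integrating from C_{A0} to C_A: C_Q = (3.29/0.796)·ln[(3.29+0.796·2.98)/(3.29+0.796·0.450)] = 4.133·ln(5.662/3.648) = 1.817 mol/L.
Then C_P = (C_{A0}−C_A) − C_Q = 2.530 − 1.817 = 0.7132 mol/L.
S̃_{P/Q} = C_P/C_Q = 0.7132/1.817 = 0.393.

0.393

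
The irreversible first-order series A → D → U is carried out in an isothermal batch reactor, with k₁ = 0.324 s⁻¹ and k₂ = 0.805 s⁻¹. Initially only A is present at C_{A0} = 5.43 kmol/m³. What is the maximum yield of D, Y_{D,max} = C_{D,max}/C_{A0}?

Evaluating C_D at t_opt = ln(k₂/k₁)/(k₂−k₁) gives C_{D,max}/C_{A0} = (k₁/k₂)^[k₂/(k₂−k₁)].
= (0.324/0.805)^(0.805/(0.805−0.324)) = (0.4025)^(1.674) = 0.2180.

0.218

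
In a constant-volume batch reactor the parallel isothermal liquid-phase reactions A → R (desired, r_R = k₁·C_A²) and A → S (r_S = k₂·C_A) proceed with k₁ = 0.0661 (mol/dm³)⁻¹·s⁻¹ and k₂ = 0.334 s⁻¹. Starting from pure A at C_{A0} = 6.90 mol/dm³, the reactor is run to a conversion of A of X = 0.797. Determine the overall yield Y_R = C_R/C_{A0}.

C_A = C_{A0}(1−X) = 1.401 mol/dm³.
Along a PFR/batch, dC_S/dC_A = −r_S/(r_R+r_S) = −k₂/(k₂+k₁·C_A).
Integrating from C_{A0} to C_A: C_S = (0.334/0.0661)·ln[(0.334+0.0661·6.90)/(0.334+0.0661·1.40)] = 5.053·ln(0.7901/0.4266) = 3.114 mol/dm³.
Then C_R = (C_{A0}−C_A) − C_S = 5.499 − 3.114 = 2.385 mol/dm³.
Y_R = C_R/C_{A0} = 2.385/6.90 = 0.346.

0.346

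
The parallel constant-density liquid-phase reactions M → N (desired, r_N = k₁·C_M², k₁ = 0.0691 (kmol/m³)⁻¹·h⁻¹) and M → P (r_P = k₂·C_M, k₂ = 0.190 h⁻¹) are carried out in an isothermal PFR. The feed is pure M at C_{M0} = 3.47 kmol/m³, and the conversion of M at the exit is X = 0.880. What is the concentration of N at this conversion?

1.20 kmol/m³

C_M = C_{M0}(1−X) = 0.4164 kmol/m³.
Along a PFR/batch, dC_P/dC_M = −r_P/(r_N+r_P) = −k₂/(k₂+k₁·C_M).
Integrating from C_{M0} to C_M: C_P = (0.190/0.0691)·ln[(0.190+0.0691·3.47)/(0.190+0.0691·0.416)] = 2.750·ln(0.4298/0.2188) = 1.857 kmol/m³.
Then C_N = (C_{M0}−C_M) − C_P = 3.054 − 1.857 = 1.197 kmol/m³.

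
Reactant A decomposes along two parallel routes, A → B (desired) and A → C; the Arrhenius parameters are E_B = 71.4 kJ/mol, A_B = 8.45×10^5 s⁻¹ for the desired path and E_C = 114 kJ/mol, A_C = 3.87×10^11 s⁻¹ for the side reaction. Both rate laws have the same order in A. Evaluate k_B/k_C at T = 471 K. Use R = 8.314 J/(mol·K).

0.116

With equal orders, S_{B/C} = k_B/k_C = (A_B/A_C)·exp[(E_C−E_B)/(RT)].
(E_C−E_B)/(RT) = (114−71.4)×10³/(8.314×471) = 42600/3916 = 10.88.
k_B/k_C = (8.45×10^5/3.87×10^11)·exp(10.88) = 2.183×10^-6 × 53037 = 0.116.
Since E_B < E_C, lowering the temperature improves selectivity toward B.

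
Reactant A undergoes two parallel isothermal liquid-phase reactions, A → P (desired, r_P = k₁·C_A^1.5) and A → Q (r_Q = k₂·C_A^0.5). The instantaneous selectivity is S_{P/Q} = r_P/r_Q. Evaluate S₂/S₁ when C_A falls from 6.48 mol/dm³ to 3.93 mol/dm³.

S_{P/Q} = (k₁/k₂)·C_A, so S₂/S₁ = (C_{A,2}/C_{A,1}).
= 3.93/6.48 = 0.606.
Selectivity toward P falls as C_A falls — high-concentration operation is favoured.

0.606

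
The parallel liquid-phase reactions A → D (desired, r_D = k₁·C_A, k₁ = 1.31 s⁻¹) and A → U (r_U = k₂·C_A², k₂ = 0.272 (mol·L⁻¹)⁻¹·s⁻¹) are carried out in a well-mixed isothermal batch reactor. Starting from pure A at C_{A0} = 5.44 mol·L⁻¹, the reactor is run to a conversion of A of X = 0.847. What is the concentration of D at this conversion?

2.87 mol·L⁻¹

C_A = C_{A0}(1−X) = 0.8323 mol·L⁻¹.
Along a PFR/batch, dC_D/dC_A = −r_D/(r_D+r_U) = −k₁/(k₁+k₂·C_A).
Integrating from C_{A0} to C_A: C_D = (1.31/0.272)·ln[(1.31+0.272·5.44)/(1.31+0.272·0.832)] = 4.816·ln(2.790/1.536) = 2.873 mol·L⁻¹.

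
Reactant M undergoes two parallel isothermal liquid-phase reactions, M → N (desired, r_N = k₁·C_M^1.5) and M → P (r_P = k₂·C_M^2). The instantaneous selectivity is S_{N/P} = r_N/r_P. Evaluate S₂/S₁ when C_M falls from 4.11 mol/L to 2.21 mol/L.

S_{N/P} = (k₁/k₂)·C_M^-0.5, so S₂/S₁ = (C_{M,2}/C_{M,1})^-0.5.
= (2.21/4.11)^(-0.5) = (0.5377)^(-0.5) = 1.36.

1.36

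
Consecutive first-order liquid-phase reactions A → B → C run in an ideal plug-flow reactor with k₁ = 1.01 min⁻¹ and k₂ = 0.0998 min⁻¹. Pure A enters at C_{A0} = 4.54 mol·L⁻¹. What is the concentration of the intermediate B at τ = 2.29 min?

The intermediate concentration in a first-order A→B→C sequence is C_B = k₁C_{A0}(e^(−k₁τ) − e^(−k₂τ))/(k₂−k₁).
e^(−k₁τ) = e^(−1.01×2.29) = e^(−2.313) = 0.09897; e^(−k₂τ) = e^(−0.2285) = 0.7957.
C_B = 1.01×4.54/(0.0998−1.01) × (0.09897−0.7957) = (-5.038)×(-0.6967) = 3.510 mol·L⁻¹.

3.51 mol·L⁻¹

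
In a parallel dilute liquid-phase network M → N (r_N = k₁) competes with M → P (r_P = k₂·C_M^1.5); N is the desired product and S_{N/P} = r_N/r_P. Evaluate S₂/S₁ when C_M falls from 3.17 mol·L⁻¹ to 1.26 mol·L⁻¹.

3.99

S_{N/P} = (k₁/k₂)·C_M^-1.5, so S₂/S₁ = (C_{M,2}/C_{M,1})^-1.5.
= (1.26/3.17)^(-1.5) = (0.3975)^(-1.5) = 3.99.
Selectivity toward N rises as C_M falls — low-concentration operation is favoured.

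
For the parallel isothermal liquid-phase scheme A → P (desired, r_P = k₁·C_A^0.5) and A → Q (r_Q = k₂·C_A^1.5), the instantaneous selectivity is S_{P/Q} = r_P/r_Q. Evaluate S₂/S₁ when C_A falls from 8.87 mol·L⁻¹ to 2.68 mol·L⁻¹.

3.31

S_{P/Q} = (k₁/k₂)·C_A⁻¹, so S₂/S₁ = (C_{A,2}/C_{A,1})⁻¹.
= 8.87/2.68 = 3.31.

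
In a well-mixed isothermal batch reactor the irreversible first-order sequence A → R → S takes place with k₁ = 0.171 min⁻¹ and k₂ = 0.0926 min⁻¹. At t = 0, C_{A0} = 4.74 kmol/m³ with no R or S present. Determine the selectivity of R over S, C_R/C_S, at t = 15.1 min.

The intermediate concentration in a first-order A→B→C sequence is C_R = k₁C_{A0}(e^(−k₁t) − e^(−k₂t))/(k₂−k₁).
e^(−k₁t) = e^(−0.171×15.1) = e^(−2.582) = 0.07562; e^(−k₂t) = e^(−1.398) = 0.2470.
C_R = 0.171×4.74/(0.0926−0.171) × (0.07562−0.2470) = (-10.34)×(-0.1714) = 1.772 kmol/m³.
C_A = C_{A0}e^(−k₁t) = 0.3584 kmol/m³, so C_S = C_{A0}−C_A−C_R = 2.609 kmol/m³; C_R/C_S = 0.679.

0.679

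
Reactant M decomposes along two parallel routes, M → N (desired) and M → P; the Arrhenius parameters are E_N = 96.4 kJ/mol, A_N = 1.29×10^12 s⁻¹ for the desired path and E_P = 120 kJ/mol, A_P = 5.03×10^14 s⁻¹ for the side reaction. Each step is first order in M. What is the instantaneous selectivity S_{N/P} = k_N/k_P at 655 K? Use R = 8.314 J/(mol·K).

With equal orders, S_{N/P} = k_N/k_P = (A_N/A_P)·exp[(E_P−E_N)/(RT)].
(E_P−E_N)/(RT) = (120−96.4)×10³/(8.314×655) = 23600/5446 = 4.334.
k_N/k_P = (1.29×10^12/5.03×10^14)·exp(4.334) = 0.002565 × 76.23 = 0.195.

0.195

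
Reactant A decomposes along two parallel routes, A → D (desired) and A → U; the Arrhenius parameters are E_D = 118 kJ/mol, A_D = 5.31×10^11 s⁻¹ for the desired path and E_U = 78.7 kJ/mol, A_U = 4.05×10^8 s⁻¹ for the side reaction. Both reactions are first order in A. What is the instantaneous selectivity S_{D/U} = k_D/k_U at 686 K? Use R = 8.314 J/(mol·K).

1.33

k_D/k_U = (A_D/A_U)·exp[−(E_D−E_U)/(RT)] = (A_D/A_U)·exp[(E_U−E_D)/(RT)].
(E_U−E_D)/(RT) = (78.7−118)×10³/(8.314×686) = -39300/5703 = -6.891.
k_D/k_U = (5.31×10^11/4.05×10^8)·exp(-6.891) = 1311 × 0.001017 = 1.33.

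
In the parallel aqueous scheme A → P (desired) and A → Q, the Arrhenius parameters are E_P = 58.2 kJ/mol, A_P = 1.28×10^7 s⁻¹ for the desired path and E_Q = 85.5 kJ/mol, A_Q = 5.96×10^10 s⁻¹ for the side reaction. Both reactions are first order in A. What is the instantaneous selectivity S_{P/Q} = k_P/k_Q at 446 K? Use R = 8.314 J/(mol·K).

Since both paths have the same order in A, the concentration cancels and S_{P/Q} = k_P/k_Q = (A_P/A_Q)·exp[(E_Q−E_P)/(RT)].
(E_Q−E_P)/(RT) = (85.5−58.2)×10³/(8.314×446) = 27300/3708 = 7.362.
k_P/k_Q = (1.28×10^7/5.96×10^10)·exp(7.362) = 2.148×10^-4 × 1576 = 0.338.
Since E_P < E_Q, lowering the temperature improves selectivity toward P.

0.338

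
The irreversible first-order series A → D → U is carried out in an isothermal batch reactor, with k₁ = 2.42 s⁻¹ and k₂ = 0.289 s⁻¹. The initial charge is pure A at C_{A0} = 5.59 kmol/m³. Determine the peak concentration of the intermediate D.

For a first-order series the maximum intermediate yield is C_{D,max}/C_{A0} = (k₁/k₂)^[k₂/(k₂−k₁)].
= (2.42/0.289)^(0.289/(0.289−2.42)) = (8.374)^(-0.1356) = 0.7496.
C_{D,max} = 0.7496×5.59 = 4.19 kmol/m³.

4.19 kmol/m³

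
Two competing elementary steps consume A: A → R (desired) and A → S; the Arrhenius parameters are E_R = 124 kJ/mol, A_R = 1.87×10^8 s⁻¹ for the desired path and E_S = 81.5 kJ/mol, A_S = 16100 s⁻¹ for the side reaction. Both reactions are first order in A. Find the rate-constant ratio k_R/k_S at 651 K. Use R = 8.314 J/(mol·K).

Since both paths have the same order in A, the concentration cancels and S_{R/S} = k_R/k_S = (A_R/A_S)·exp[(E_S−E_R)/(RT)].
(E_S−E_R)/(RT) = (81.5−124)×10³/(8.314×651) = -42500/5412 = -7.852.
k_R/k_S = (1.87×10^8/16100)·exp(-7.852) = 11615 × 3.888×10^-4 = 4.52.

4.52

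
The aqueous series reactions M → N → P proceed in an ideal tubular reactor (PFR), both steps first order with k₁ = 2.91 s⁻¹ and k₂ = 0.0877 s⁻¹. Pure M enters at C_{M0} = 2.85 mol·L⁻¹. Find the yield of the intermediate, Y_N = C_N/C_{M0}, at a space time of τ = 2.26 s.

0.844

For first-order series with pure M initially, C_N(τ) = k₁C_{M0}/(k₂−k₁)·(e^(−k₁τ) − e^(−k₂τ)).
e^(−k₁τ) = e^(−2.91×2.26) = e^(−6.577) = 0.001393; e^(−k₂τ) = e^(−0.1982) = 0.8202.
C_N = 2.91×2.85/(0.0877−2.91) × (0.001393−0.8202) = (-2.939)×(-0.8188) = 2.406 mol·L⁻¹.
Y_N = C_N/C_{M0} = 2.406/2.85 = 0.844.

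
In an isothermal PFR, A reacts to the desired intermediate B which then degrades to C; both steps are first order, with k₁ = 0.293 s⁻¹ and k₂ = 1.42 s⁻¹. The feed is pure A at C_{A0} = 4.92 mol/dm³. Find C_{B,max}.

At the optimum, C_{B,max}/C_{A0} = (k₁/k₂)^[k₂/(k₂−k₁)].
= (0.293/1.42)^(1.42/(1.42−0.293)) = (0.2063)^(1.260) = 0.1369.
C_{B,max} = 0.1369×4.92 = 0.674 mol/dm³.

0.674 mol/dm³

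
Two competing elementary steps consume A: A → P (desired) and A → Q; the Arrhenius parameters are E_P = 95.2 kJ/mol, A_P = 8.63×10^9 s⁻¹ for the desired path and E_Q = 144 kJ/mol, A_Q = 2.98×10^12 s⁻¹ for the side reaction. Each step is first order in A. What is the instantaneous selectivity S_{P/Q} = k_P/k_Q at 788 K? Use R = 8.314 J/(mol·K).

4.97

With equal orders, S_{P/Q} = k_P/k_Q = (A_P/A_Q)·exp[(E_Q−E_P)/(RT)].
(E_Q−E_P)/(RT) = (144−95.2)×10³/(8.314×788) = 48800/6551 = 7.449.
k_P/k_Q = (8.63×10^9/2.98×10^12)·exp(7.449) = 0.002896 × 1718 = 4.97.
Since E_P < E_Q, lowering the temperature improves selectivity toward P.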